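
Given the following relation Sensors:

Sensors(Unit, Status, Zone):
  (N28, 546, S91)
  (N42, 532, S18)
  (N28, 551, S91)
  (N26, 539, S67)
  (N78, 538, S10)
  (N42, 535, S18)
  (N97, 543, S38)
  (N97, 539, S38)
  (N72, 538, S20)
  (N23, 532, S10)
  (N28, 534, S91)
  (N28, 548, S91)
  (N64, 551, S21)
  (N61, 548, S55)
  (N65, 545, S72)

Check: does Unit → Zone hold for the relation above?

Unit=N28: 4 rows → Zone = S91, S91, S91, S91 ✓
Unit=N42: 2 rows → Zone = S18, S18 ✓
Unit=N26: 1 row → Zone = S67 ✓
Unit=N78: 1 row → Zone = S10 ✓
Unit=N97: 2 rows → Zone = S38, S38 ✓
Unit=N72: 1 row → Zone = S20 ✓
Unit=N23: 1 row → Zone = S10 ✓
Unit=N64: 1 row → Zone = S21 ✓
Unit=N61: 1 row → Zone = S55 ✓
Unit=N65: 1 row → Zone = S72 ✓
Every Unit value is associated with a single Zone value, so Unit → Zone holds.

Yes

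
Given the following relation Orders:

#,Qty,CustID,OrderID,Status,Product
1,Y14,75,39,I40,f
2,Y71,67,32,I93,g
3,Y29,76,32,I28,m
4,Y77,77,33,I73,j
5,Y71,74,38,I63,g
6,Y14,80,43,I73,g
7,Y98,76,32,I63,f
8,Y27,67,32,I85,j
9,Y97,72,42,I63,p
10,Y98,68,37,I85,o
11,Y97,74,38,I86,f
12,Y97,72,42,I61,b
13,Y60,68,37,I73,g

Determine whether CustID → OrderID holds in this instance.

Yes

CustID=75: row 1 → OrderID = 39 ✓
CustID=67: rows 2, 8 → OrderID = 32, 32 ✓
CustID=76: rows 3, 7 → OrderID = 32, 32 ✓
CustID=77: row 4 → OrderID = 33 ✓
CustID=74: rows 5, 11 → OrderID = 38, 38 ✓
CustID=80: row 6 → OrderID = 43 ✓
CustID=72: rows 9, 12 → OrderID = 42, 42 ✓
CustID=68: rows 10, 13 → OrderID = 37, 37 ✓
Every CustID value is associated with a single OrderID value, so CustID → OrderID holds.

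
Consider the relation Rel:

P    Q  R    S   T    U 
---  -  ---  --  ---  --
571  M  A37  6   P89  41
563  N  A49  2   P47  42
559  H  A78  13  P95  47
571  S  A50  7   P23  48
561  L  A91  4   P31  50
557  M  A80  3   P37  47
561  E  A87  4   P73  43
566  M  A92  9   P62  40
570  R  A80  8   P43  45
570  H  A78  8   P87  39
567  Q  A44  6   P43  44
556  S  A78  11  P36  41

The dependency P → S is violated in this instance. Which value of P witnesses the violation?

P=571: 2 rows → S takes values {6, 7} — violation
P=563: 1 row → S = 2 ✓
P=559: 1 row → S = 13 ✓
P=561: 2 rows → S = 4, 4 ✓
P=557: 1 row → S = 3 ✓
P=566: 1 row → S = 9 ✓
P=570: 2 rows → S = 8, 8 ✓
P=567: 1 row → S = 6 ✓
P=556: 1 row → S = 11 ✓
The only P value with inconsistent S is P=571.

571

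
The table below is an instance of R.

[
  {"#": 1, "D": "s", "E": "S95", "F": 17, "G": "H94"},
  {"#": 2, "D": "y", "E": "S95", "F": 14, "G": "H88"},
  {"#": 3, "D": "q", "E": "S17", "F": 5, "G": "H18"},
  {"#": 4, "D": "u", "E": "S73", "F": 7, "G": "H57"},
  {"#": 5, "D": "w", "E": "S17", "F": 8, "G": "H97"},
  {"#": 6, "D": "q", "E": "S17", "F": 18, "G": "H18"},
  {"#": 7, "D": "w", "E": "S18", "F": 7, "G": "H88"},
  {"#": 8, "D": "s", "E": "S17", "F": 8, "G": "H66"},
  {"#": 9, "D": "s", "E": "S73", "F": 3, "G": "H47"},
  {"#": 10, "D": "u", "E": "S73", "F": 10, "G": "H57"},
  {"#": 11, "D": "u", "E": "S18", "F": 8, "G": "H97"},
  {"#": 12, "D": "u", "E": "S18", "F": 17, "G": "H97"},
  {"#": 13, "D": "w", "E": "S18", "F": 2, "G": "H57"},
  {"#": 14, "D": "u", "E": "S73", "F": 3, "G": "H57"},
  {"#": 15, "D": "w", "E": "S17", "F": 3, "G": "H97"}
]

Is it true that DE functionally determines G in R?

No

(D=s, E=S95): row 1 → G = H94 ✓
(D=y, E=S95): row 2 → G = H88 ✓
(D=q, E=S17): rows 3, 6 → G = H18, H18 ✓
(D=u, E=S73): rows 4, 10, 14 → G = H57, H57, H57 ✓
(D=w, E=S17): rows 5, 15 → G = H97, H97 ✓
(D=w, E=S18): rows 7, 13 → G takes values {H88, H57} — violation
(D=s, E=S17): row 8 → G = H66 ✓
(D=s, E=S73): row 9 → G = H47 ✓
(D=u, E=S18): rows 11, 12 → G = H97, H97 ✓
Two rows agree on DE but differ on G, so DE -> G does not hold.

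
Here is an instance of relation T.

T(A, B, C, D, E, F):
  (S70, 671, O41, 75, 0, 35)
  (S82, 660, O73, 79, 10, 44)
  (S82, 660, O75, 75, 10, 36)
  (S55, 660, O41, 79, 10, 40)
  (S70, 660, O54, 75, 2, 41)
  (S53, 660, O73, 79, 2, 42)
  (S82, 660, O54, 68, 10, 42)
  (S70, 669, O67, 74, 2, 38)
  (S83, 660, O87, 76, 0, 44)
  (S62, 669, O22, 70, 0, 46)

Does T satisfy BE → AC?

No

(B=671, E=0): 1 row → {A,C} = (S70, O41) ✓
(B=660, E=10): 4 rows → {A,C} takes values {(S82, O73), (S82, O75), (S55, O41), (S82, O54)} — violation
(B=660, E=2): 2 rows → {A,C} takes values {(S70, O54), (S53, O73)} — violation
(B=669, E=2): 1 row → {A,C} = (S70, O67) ✓
(B=660, E=0): 1 row → {A,C} = (S83, O87) ✓
(B=669, E=0): 1 row → {A,C} = (S62, O22) ✓
Two rows agree on BE but differ on AC, so BE → AC does not hold.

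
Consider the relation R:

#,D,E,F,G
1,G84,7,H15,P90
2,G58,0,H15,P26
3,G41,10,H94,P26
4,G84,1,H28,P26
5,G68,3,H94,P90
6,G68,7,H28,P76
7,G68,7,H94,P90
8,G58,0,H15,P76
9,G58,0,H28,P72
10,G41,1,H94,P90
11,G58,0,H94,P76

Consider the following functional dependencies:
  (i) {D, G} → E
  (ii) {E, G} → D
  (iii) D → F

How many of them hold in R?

(i) {D, G} → E: (D=G68, G=P90): rows 5, 7 → E takes values {3, 7} — violation — fails.
(ii) {E, G} → D: (E=7, G=P90): rows 1, 7 → D takes values {G84, G68} — violation — fails.
(iii) D → F: D=G84: rows 1, 4 → F takes values {H15, H28} — violation; D=G58: rows 2, 8, 9, 11 → F takes values {H15, H28, H94} — violation; D=G68: rows 5, 6, 7 → F takes values {H94, H28} — violation — fails.
None of the 3 dependencies hold.

0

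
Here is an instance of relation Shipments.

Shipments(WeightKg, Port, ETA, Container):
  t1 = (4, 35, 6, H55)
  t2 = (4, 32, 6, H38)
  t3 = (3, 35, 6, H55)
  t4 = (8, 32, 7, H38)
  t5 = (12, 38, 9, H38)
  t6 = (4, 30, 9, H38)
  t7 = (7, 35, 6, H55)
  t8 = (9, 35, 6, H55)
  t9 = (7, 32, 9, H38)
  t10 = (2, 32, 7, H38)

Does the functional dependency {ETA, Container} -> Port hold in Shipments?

No

(ETA=6, Container=H55): rows 1, 3, 7, 8 → Port = 35, 35, 35, 35 ✓
(ETA=6, Container=H38): row 2 → Port = 32 ✓
(ETA=7, Container=H38): rows 4, 10 → Port = 32, 32 ✓
(ETA=9, Container=H38): rows 5, 6, 9 → Port takes values {38, 30, 32} — violation
Two rows agree on {ETA, Container} but differ on Port, so {ETA, Container} -> Port does not hold.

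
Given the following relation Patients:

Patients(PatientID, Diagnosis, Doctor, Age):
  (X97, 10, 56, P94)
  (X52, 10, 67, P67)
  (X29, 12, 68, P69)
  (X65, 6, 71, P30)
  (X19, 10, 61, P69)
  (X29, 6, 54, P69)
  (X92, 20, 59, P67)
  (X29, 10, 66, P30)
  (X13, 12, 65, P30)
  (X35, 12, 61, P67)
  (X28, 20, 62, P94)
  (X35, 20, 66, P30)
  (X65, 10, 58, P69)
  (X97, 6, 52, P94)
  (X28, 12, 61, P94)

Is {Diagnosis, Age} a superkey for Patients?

No

Two distinct rows share (Diagnosis=10, Age=P69), so {Diagnosis, Age} does not determine every attribute — not a superkey.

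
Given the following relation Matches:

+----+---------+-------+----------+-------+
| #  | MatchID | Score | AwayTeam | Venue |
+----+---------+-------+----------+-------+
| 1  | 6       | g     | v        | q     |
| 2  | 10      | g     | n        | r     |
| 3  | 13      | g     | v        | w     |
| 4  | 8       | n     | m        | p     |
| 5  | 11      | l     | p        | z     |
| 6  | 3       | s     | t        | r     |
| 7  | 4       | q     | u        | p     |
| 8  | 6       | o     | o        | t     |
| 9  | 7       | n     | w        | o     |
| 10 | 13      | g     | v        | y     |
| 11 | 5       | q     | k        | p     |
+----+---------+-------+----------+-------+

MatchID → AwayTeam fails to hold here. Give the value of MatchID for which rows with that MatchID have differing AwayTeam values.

6

MatchID=6: rows 1, 8 → AwayTeam takes values {v, o} — violation
MatchID=10: row 2 → AwayTeam = n ✓
MatchID=13: rows 3, 10 → AwayTeam = v, v ✓
MatchID=8: row 4 → AwayTeam = m ✓
MatchID=11: row 5 → AwayTeam = p ✓
MatchID=3: row 6 → AwayTeam = t ✓
MatchID=4: row 7 → AwayTeam = u ✓
MatchID=7: row 9 → AwayTeam = w ✓
MatchID=5: row 11 → AwayTeam = k ✓
The only MatchID value with inconsistent AwayTeam is MatchID=6.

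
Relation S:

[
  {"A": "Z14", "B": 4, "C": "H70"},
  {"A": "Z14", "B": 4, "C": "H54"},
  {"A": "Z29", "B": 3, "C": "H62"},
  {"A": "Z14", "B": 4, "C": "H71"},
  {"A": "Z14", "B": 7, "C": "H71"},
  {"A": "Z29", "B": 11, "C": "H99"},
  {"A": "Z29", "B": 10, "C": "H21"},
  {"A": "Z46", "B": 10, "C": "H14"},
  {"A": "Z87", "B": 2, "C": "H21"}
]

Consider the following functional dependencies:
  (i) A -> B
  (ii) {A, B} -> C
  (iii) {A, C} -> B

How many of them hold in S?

(i) A -> B: A=Z14: 4 rows → B takes values {4, 7} — violation; A=Z29: 3 rows → B takes values {3, 11, 10} — violation — fails.
(ii) {A, B} -> C: (A=Z14, B=4): 3 rows → C takes values {H70, H54, H71} — violation — fails.
(iii) {A, C} -> B: (A=Z14, C=H71): 2 rows → B takes values {4, 7} — violation — fails.
None of the 3 dependencies hold.

0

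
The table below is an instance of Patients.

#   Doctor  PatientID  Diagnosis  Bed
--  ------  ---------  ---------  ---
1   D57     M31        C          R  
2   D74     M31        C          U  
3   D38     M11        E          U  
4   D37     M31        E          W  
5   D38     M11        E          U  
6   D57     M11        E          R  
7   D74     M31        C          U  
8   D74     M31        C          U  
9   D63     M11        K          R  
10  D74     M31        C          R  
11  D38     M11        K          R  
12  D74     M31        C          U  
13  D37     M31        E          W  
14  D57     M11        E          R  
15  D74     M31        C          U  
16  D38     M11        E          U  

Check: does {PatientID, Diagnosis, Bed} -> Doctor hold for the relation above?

No

(PatientID=M31, Diagnosis=C, Bed=R): rows 1, 10 → Doctor takes values {D57, D74} — violation
(PatientID=M31, Diagnosis=C, Bed=U): rows 2, 7, 8, 12, 15 → Doctor = D74, D74, D74, D74, D74 ✓
(PatientID=M11, Diagnosis=E, Bed=U): rows 3, 5, 16 → Doctor = D38, D38, D38 ✓
(PatientID=M31, Diagnosis=E, Bed=W): rows 4, 13 → Doctor = D37, D37 ✓
(PatientID=M11, Diagnosis=E, Bed=R): rows 6, 14 → Doctor = D57, D57 ✓
(PatientID=M11, Diagnosis=K, Bed=R): rows 9, 11 → Doctor takes values {D63, D38} — violation
Two rows agree on {PatientID, Diagnosis, Bed} but differ on Doctor, so {PatientID, Diagnosis, Bed} -> Doctor does not hold.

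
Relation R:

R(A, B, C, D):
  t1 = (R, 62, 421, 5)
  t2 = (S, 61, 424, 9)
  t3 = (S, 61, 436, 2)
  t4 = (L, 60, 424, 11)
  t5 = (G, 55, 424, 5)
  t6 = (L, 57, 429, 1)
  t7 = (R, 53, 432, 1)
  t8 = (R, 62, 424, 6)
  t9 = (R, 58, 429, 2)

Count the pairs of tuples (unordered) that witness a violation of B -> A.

0

B=62: all 2 rows agree on A — 0 pairs.
B=61: all 2 rows agree on A — 0 pairs.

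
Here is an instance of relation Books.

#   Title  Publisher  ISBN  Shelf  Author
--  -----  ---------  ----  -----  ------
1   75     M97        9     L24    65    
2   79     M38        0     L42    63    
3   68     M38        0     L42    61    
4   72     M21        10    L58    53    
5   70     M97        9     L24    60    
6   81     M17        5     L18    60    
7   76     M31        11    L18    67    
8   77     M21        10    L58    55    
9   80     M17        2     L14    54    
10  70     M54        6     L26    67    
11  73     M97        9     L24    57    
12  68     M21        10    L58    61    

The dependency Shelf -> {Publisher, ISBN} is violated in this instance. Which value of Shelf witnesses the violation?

L18

Shelf=L24: rows 1, 5, 11 → {Publisher,ISBN} = (M97, 9), (M97, 9), (M97, 9) ✓
Shelf=L42: rows 2, 3 → {Publisher,ISBN} = (M38, 0), (M38, 0) ✓
Shelf=L58: rows 4, 8, 12 → {Publisher,ISBN} = (M21, 10), (M21, 10), (M21, 10) ✓
Shelf=L18: rows 6, 7 → {Publisher,ISBN} takes values {(M17, 5), (M31, 11)} — violation
Shelf=L14: row 9 → {Publisher,ISBN} = (M17, 2) ✓
Shelf=L26: row 10 → {Publisher,ISBN} = (M54, 6) ✓
The only Shelf value with inconsistent RHS is Shelf=L18.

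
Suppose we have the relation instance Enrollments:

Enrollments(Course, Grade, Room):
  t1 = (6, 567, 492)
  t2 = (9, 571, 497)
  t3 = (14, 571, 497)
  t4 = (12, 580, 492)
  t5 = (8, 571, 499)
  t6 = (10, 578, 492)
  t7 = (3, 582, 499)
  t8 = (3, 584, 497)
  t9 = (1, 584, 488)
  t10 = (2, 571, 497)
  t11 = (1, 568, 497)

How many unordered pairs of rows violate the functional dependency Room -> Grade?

Room=492: violating pairs (1,4), (1,6), (4,6) — 3 pairs.
Room=497: violating pairs (2,8), (2,11), (3,8), (3,11), (8,10), (8,11), (10,11) — 7 pairs.
Room=499: violating pairs (5,7) — 1 pair.

11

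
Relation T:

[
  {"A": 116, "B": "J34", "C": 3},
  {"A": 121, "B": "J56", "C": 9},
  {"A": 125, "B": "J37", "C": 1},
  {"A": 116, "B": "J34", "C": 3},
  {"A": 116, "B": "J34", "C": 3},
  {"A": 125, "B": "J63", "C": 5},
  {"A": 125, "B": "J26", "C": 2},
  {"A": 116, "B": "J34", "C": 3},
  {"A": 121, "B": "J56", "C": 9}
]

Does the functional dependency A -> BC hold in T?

No

A=116: 4 rows → {B,C} = (J34, 3), (J34, 3), (J34, 3), (J34, 3) ✓
A=121: 2 rows → {B,C} = (J56, 9), (J56, 9) ✓
A=125: 3 rows → {B,C} takes values {(J37, 1), (J63, 5), (J26, 2)} — violation
Two rows agree on A but differ on BC, so A -> BC does not hold.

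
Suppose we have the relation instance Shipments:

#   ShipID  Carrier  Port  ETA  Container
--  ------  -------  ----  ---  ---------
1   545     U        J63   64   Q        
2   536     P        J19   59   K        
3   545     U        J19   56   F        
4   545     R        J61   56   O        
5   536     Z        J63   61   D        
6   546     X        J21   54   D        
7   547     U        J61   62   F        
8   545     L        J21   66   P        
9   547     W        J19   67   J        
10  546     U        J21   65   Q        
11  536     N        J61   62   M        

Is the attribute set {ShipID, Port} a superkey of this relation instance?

Rows 6 and 10 have the same {ShipID, Port} value (ShipID=546, Port=J21) but are distinct tuples, so {ShipID, Port} does not determine every attribute — not a superkey.

No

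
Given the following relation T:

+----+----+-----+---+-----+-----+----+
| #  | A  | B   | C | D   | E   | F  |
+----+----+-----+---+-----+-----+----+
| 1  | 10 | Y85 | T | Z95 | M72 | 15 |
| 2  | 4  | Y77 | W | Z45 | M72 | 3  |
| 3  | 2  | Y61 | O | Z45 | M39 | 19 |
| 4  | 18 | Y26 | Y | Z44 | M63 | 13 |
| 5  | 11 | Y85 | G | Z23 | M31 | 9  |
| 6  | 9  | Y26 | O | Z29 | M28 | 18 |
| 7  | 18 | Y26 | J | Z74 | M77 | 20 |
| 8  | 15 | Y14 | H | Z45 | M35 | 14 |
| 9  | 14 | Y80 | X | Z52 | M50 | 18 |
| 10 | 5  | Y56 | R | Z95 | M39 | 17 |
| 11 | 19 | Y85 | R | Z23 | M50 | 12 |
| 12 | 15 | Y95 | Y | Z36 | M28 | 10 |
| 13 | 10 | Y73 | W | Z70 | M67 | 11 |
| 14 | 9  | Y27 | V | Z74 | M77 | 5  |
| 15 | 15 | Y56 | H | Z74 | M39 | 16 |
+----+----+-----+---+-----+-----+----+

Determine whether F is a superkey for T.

No

Rows 6 and 9 have the same F value F=18 but are distinct tuples, so F does not determine every attribute — not a superkey.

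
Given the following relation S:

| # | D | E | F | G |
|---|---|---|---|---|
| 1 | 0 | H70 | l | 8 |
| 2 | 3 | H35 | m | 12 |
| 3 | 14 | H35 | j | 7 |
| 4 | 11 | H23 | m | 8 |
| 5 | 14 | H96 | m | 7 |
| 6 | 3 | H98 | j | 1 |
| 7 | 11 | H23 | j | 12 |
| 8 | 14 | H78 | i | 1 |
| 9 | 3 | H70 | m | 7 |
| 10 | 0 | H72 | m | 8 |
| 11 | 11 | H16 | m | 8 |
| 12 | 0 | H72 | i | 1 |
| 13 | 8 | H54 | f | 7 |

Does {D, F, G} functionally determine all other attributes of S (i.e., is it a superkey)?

Rows 4 and 11 have the same {D, F, G} value (D=11, F=m, G=8) but are distinct tuples, so {D, F, G} does not determine every attribute — not a superkey.

No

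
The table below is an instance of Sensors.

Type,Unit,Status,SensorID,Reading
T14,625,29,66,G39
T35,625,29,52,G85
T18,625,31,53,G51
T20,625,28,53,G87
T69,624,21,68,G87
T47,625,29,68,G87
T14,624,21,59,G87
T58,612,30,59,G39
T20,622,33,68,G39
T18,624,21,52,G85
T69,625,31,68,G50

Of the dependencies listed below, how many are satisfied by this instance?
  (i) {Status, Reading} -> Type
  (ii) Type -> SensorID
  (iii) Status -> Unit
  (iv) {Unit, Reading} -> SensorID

1

(i) {Status, Reading} -> Type: (Status=21, Reading=G87): 2 rows → Type takes values {T69, T14} — violation — fails.
(ii) Type -> SensorID: Type=T14: 2 rows → SensorID takes values {66, 59} — violation; Type=T18: 2 rows → SensorID takes values {53, 52} — violation; Type=T20: 2 rows → SensorID takes values {53, 68} — violation — fails.
(iii) Status -> Unit: every LHS value maps to a single RHS value — holds.
(iv) {Unit, Reading} -> SensorID: (Unit=625, Reading=G87): 2 rows → SensorID takes values {53, 68} — violation; (Unit=624, Reading=G87): 2 rows → SensorID takes values {68, 59} — violation — fails.
1 of the 4 dependencies holds.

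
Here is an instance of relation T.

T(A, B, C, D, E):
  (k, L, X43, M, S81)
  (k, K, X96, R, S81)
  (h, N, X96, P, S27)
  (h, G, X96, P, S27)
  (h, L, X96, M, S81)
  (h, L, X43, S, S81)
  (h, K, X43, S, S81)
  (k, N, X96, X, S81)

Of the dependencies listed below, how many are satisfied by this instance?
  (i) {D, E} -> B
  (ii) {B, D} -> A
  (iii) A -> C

(i) {D, E} -> B: (D=P, E=S27): 2 rows → B takes values {N, G} — violation; (D=S, E=S81): 2 rows → B takes values {L, K} — violation — fails.
(ii) {B, D} -> A: (B=L, D=M): 2 rows → A takes values {k, h} — violation — fails.
(iii) A -> C: A=k: 3 rows → C takes values {X43, X96} — violation; A=h: 5 rows → C takes values {X96, X43} — violation — fails.
None of the 3 dependencies hold.

0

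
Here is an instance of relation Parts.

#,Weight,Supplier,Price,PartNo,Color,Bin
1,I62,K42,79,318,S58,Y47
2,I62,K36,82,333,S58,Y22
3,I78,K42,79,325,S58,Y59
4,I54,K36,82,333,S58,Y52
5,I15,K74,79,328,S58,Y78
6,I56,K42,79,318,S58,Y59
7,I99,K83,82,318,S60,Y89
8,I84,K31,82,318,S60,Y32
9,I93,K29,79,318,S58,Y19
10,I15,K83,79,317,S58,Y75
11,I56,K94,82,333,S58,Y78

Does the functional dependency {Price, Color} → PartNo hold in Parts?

(Price=79, Color=S58): rows 1, 3, 5, 6, 9, 10 → PartNo takes values {318, 325, 328, 317} — violation
(Price=82, Color=S58): rows 2, 4, 11 → PartNo = 333, 333, 333 ✓
(Price=82, Color=S60): rows 7, 8 → PartNo = 318, 318 ✓
Two rows agree on {Price, Color} but differ on PartNo, so {Price, Color} → PartNo does not hold.

No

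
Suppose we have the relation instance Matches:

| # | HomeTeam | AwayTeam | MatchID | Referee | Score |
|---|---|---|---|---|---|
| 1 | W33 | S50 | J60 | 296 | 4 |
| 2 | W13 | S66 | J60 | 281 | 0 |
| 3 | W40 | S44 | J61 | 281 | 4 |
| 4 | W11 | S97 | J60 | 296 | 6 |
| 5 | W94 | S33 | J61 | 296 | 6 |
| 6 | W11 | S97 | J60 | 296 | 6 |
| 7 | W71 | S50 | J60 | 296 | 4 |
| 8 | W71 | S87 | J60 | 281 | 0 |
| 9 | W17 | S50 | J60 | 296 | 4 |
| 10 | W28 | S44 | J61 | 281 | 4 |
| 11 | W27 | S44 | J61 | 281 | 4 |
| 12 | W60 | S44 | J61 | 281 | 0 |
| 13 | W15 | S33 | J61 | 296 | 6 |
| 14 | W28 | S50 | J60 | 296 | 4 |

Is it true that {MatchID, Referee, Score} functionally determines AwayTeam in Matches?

No

(MatchID=J60, Referee=296, Score=4): rows 1, 7, 9, 14 → AwayTeam = S50, S50, S50, S50 ✓
(MatchID=J60, Referee=281, Score=0): rows 2, 8 → AwayTeam takes values {S66, S87} — violation
(MatchID=J61, Referee=281, Score=4): rows 3, 10, 11 → AwayTeam = S44, S44, S44 ✓
(MatchID=J60, Referee=296, Score=6): rows 4, 6 → AwayTeam = S97, S97 ✓
(MatchID=J61, Referee=296, Score=6): rows 5, 13 → AwayTeam = S33, S33 ✓
(MatchID=J61, Referee=281, Score=0): row 12 → AwayTeam = S44 ✓
Two rows agree on {MatchID, Referee, Score} but differ on AwayTeam, so {MatchID, Referee, Score} → AwayTeam does not hold.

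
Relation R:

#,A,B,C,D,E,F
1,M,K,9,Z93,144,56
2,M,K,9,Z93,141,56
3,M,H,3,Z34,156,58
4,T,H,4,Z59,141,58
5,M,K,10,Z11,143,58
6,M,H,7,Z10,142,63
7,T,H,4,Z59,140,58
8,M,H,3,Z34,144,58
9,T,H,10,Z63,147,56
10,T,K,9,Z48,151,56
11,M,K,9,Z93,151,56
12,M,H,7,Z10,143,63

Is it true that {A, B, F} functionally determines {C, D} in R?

(A=M, B=K, F=56): rows 1, 2, 11 → {C,D} = (9, Z93), (9, Z93), (9, Z93) ✓
(A=M, B=H, F=58): rows 3, 8 → {C,D} = (3, Z34), (3, Z34) ✓
(A=T, B=H, F=58): rows 4, 7 → {C,D} = (4, Z59), (4, Z59) ✓
(A=M, B=K, F=58): row 5 → {C,D} = (10, Z11) ✓
(A=M, B=H, F=63): rows 6, 12 → {C,D} = (7, Z10), (7, Z10) ✓
(A=T, B=H, F=56): row 9 → {C,D} = (10, Z63) ✓
(A=T, B=K, F=56): row 10 → {C,D} = (9, Z48) ✓
Every {A, B, F} value is associated with a single {C, D} value, so {A, B, F} → {C, D} holds.

Yes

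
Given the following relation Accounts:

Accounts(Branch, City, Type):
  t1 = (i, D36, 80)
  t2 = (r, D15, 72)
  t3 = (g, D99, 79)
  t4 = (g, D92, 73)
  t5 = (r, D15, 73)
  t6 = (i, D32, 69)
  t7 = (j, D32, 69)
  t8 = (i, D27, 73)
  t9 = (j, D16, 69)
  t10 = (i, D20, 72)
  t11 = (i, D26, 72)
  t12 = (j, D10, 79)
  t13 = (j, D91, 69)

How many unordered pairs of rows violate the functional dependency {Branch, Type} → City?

4

(Branch=j, Type=69): violating pairs (7,9), (7,13), (9,13) — 3 pairs.
(Branch=i, Type=72): violating pairs (10,11) — 1 pair.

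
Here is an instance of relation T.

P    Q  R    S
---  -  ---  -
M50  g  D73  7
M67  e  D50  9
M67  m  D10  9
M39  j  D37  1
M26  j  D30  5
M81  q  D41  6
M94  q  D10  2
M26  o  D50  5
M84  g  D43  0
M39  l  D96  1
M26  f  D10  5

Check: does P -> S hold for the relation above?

Yes

P=M50: 1 row → S = 7 ✓
P=M67: 2 rows → S = 9, 9 ✓
P=M39: 2 rows → S = 1, 1 ✓
P=M26: 3 rows → S = 5, 5, 5 ✓
P=M81: 1 row → S = 6 ✓
P=M94: 1 row → S = 2 ✓
P=M84: 1 row → S = 0 ✓
Every P value is associated with a single S value, so P -> S holds.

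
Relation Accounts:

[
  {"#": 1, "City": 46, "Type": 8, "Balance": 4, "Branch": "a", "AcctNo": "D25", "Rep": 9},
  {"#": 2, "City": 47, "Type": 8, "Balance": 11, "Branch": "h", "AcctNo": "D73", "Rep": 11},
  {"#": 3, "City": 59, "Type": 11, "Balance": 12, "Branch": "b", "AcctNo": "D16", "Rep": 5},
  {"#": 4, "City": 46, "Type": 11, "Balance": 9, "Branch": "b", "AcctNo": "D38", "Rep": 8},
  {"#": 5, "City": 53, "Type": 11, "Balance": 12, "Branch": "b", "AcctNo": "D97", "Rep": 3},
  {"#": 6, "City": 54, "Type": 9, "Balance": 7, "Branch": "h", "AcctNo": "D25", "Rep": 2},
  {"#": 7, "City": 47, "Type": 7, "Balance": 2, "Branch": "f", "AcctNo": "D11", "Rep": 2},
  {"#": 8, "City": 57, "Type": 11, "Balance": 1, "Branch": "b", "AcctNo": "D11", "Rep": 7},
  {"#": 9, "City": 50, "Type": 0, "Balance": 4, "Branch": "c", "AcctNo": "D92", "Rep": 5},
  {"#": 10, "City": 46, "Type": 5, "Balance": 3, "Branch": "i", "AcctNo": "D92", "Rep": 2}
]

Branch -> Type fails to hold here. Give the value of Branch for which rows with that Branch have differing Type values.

h

Branch=a: row 1 → Type = 8 ✓
Branch=h: rows 2, 6 → Type takes values {8, 9} — violation
Branch=b: rows 3, 4, 5, 8 → Type = 11, 11, 11, 11 ✓
Branch=f: row 7 → Type = 7 ✓
Branch=c: row 9 → Type = 0 ✓
Branch=i: row 10 → Type = 5 ✓
The only Branch value with inconsistent Type is Branch=h.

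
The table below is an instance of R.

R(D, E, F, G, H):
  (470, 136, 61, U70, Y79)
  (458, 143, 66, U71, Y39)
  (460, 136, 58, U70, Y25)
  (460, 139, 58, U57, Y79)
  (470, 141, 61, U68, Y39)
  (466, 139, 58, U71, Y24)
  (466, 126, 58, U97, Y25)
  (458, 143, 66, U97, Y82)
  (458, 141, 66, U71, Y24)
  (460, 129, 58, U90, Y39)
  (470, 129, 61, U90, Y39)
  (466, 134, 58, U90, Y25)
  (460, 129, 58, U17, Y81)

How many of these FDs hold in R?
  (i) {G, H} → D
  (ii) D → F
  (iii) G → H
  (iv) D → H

(i) {G, H} → D: (G=U71, H=Y24): 2 rows → D takes values {466, 458} — violation; (G=U90, H=Y39): 2 rows → D takes values {460, 470} — violation — fails.
(ii) D → F: every LHS value maps to a single RHS value — holds.
(iii) G → H: G=U70: 2 rows → H takes values {Y79, Y25} — violation; G=U71: 3 rows → H takes values {Y39, Y24} — violation; G=U97: 2 rows → H takes values {Y25, Y82} — violation; G=U90: 3 rows → H takes values {Y39, Y25} — violation — fails.
(iv) D → H: D=470: 3 rows → H takes values {Y79, Y39} — violation; D=458: 3 rows → H takes values {Y39, Y82, Y24} — violation; D=460: 4 rows → H takes values {Y25, Y79, Y39, Y81} — violation; D=466: 3 rows → H takes values {Y24, Y25} — violation — fails.
1 of the 4 dependencies holds.

1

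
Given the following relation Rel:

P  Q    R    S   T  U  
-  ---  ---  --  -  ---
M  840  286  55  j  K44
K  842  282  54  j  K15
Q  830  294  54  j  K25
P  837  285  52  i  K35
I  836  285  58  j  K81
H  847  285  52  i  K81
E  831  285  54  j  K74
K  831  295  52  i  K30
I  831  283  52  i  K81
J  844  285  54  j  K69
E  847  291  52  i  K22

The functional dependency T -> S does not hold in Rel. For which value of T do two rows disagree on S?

j

T=j: 6 rows → S takes values {55, 54, 58} — violation
T=i: 5 rows → S = 52, 52, 52, 52, 52 ✓
The only T value with inconsistent S is T=j.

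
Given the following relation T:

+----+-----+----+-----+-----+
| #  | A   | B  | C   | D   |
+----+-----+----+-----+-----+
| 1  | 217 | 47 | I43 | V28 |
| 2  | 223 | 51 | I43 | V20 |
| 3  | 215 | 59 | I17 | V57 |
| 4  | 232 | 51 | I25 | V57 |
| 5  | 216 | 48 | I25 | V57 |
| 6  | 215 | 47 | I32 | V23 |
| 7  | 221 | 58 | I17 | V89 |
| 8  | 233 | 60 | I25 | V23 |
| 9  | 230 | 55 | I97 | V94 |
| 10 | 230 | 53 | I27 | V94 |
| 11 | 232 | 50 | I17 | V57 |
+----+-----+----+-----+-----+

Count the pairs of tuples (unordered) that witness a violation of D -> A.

D=V57: violating pairs (3,4), (3,5), (3,11), (4,5), (5,11) — 5 pairs.
D=V23: violating pairs (6,8) — 1 pair.
D=V94: all 2 rows agree on A — 0 pairs.

6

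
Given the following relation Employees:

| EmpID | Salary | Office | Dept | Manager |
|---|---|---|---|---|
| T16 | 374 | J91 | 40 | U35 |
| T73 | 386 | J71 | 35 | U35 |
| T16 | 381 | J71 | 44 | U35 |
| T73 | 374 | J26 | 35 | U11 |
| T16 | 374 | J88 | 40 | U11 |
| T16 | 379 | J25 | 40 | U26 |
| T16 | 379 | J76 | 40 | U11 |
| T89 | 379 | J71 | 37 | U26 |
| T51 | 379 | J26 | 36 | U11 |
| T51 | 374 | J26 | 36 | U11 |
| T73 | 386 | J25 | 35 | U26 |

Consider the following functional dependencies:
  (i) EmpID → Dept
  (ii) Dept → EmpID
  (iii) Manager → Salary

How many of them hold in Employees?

1

(i) EmpID → Dept: EmpID=T16: 5 rows → Dept takes values {40, 44} — violation — fails.
(ii) Dept → EmpID: every LHS value maps to a single RHS value — holds.
(iii) Manager → Salary: Manager=U35: 3 rows → Salary takes values {374, 386, 381} — violation; Manager=U11: 5 rows → Salary takes values {374, 379} — violation; Manager=U26: 3 rows → Salary takes values {379, 386} — violation — fails.
1 of the 3 dependencies holds.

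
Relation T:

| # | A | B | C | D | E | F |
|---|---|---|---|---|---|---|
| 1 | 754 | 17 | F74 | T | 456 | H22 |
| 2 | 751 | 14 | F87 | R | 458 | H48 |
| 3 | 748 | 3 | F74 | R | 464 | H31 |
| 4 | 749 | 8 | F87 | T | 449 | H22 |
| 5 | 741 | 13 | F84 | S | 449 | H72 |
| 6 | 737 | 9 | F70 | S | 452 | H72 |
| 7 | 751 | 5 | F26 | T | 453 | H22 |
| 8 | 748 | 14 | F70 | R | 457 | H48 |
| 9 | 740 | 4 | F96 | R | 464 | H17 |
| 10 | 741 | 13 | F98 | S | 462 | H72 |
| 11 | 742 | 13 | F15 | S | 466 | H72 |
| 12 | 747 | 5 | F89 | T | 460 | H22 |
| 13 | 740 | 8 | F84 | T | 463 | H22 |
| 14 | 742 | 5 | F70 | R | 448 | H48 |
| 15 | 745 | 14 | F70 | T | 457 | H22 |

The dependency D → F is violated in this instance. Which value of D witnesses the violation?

D=T: rows 1, 4, 7, 12, 13, 15 → F = H22, H22, H22, H22, H22, H22 ✓
D=R: rows 2, 3, 8, 9, 14 → F takes values {H48, H31, H17} — violation
D=S: rows 5, 6, 10, 11 → F = H72, H72, H72, H72 ✓
The only D value with inconsistent F is D=R.

R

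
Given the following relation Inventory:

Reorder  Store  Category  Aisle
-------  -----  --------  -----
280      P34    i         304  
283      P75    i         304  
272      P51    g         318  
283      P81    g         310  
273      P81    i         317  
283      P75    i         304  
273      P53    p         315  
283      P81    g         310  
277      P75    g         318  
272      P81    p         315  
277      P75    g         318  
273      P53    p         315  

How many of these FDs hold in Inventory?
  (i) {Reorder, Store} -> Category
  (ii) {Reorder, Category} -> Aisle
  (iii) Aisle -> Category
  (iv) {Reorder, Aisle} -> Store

(i) {Reorder, Store} -> Category: every LHS value maps to a single RHS value — holds.
(ii) {Reorder, Category} -> Aisle: every LHS value maps to a single RHS value — holds.
(iii) Aisle -> Category: every LHS value maps to a single RHS value — holds.
(iv) {Reorder, Aisle} -> Store: every LHS value maps to a single RHS value — holds.
4 of the 4 dependencies hold.

4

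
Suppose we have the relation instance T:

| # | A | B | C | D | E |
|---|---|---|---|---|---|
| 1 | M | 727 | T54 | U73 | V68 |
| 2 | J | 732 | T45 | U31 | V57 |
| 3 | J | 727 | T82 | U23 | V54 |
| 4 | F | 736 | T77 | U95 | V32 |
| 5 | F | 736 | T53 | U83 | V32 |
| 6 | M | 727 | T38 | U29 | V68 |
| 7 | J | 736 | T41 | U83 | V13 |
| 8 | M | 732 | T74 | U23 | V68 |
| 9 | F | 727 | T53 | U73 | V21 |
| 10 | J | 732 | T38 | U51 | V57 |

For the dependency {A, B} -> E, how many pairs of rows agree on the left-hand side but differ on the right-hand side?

(A=M, B=727): all 2 rows agree on E — 0 pairs.
(A=J, B=732): all 2 rows agree on E — 0 pairs.
(A=F, B=736): all 2 rows agree on E — 0 pairs.

0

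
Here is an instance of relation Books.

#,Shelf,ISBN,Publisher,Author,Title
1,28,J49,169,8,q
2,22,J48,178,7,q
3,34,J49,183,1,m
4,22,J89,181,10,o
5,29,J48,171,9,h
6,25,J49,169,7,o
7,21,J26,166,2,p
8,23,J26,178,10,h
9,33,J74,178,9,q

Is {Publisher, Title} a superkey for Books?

Rows 2 and 9 have the same {Publisher, Title} value (Publisher=178, Title=q) but are distinct tuples, so {Publisher, Title} does not determine every attribute — not a superkey.

No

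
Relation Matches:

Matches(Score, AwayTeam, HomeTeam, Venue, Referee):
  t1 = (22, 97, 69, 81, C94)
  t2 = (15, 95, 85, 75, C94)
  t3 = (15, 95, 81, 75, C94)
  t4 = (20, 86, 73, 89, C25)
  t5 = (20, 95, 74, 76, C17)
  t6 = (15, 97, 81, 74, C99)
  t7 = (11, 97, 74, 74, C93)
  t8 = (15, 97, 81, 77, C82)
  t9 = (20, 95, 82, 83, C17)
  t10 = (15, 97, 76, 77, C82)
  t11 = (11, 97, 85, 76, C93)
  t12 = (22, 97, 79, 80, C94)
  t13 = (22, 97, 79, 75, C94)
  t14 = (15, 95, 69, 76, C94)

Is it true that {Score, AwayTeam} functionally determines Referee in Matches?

No

(Score=22, AwayTeam=97): rows 1, 12, 13 → Referee = C94, C94, C94 ✓
(Score=15, AwayTeam=95): rows 2, 3, 14 → Referee = C94, C94, C94 ✓
(Score=20, AwayTeam=86): row 4 → Referee = C25 ✓
(Score=20, AwayTeam=95): rows 5, 9 → Referee = C17, C17 ✓
(Score=15, AwayTeam=97): rows 6, 8, 10 → Referee takes values {C99, C82} — violation
(Score=11, AwayTeam=97): rows 7, 11 → Referee = C93, C93 ✓
Two rows agree on {Score, AwayTeam} but differ on Referee, so {Score, AwayTeam} → Referee does not hold.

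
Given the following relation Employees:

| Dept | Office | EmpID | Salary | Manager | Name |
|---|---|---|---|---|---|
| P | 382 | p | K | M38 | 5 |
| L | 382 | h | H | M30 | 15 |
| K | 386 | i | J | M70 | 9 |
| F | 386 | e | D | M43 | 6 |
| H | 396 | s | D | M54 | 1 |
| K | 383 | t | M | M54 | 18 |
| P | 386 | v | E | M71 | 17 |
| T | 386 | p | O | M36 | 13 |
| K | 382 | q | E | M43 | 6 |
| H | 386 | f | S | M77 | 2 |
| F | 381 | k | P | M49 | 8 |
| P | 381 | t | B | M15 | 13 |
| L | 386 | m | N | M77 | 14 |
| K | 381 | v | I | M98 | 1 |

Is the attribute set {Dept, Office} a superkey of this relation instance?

All 14 rows have distinct {Dept, Office} values, so {Dept, Office} → (all attributes) holds and {Dept, Office} is a superkey.

Yes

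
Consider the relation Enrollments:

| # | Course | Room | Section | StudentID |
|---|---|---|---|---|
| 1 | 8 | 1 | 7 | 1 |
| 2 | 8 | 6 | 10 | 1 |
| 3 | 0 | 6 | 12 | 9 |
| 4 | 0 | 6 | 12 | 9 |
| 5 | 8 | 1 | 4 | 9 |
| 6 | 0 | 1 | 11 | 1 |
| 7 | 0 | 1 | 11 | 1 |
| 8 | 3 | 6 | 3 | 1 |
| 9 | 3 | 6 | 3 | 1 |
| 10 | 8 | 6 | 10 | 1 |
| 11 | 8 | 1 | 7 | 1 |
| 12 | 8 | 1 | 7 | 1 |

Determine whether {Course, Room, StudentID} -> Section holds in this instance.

(Course=8, Room=1, StudentID=1): rows 1, 11, 12 → Section = 7, 7, 7 ✓
(Course=8, Room=6, StudentID=1): rows 2, 10 → Section = 10, 10 ✓
(Course=0, Room=6, StudentID=9): rows 3, 4 → Section = 12, 12 ✓
(Course=8, Room=1, StudentID=9): row 5 → Section = 4 ✓
(Course=0, Room=1, StudentID=1): rows 6, 7 → Section = 11, 11 ✓
(Course=3, Room=6, StudentID=1): rows 8, 9 → Section = 3, 3 ✓
Every {Course, Room, StudentID} value is associated with a single Section value, so {Course, Room, StudentID} -> Section holds.

Yes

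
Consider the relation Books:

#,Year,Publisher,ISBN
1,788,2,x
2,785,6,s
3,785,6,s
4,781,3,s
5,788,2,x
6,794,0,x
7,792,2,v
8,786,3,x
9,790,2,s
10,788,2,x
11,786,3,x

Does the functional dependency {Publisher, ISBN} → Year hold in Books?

(Publisher=2, ISBN=x): rows 1, 5, 10 → Year = 788, 788, 788 ✓
(Publisher=6, ISBN=s): rows 2, 3 → Year = 785, 785 ✓
(Publisher=3, ISBN=s): row 4 → Year = 781 ✓
(Publisher=0, ISBN=x): row 6 → Year = 794 ✓
(Publisher=2, ISBN=v): row 7 → Year = 792 ✓
(Publisher=3, ISBN=x): rows 8, 11 → Year = 786, 786 ✓
(Publisher=2, ISBN=s): row 9 → Year = 790 ✓
Every {Publisher, ISBN} value is associated with a single Year value, so {Publisher, ISBN} → Year holds.

Yes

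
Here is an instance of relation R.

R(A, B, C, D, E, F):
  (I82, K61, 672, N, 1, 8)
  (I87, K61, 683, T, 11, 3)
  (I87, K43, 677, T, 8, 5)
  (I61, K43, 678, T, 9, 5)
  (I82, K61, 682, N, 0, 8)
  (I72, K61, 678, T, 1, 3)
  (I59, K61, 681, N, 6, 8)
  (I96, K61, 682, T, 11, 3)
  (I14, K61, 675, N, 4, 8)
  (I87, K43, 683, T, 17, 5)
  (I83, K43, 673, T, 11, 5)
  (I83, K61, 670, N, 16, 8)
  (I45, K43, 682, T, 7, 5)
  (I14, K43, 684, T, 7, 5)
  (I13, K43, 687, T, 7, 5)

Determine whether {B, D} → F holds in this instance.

Yes

(B=K61, D=N): 5 rows → F = 8, 8, 8, 8, 8 ✓
(B=K61, D=T): 3 rows → F = 3, 3, 3 ✓
(B=K43, D=T): 7 rows → F = 5, 5, 5, 5, 5, 5, 5 ✓
Every {B, D} value is associated with a single F value, so {B, D} → F holds.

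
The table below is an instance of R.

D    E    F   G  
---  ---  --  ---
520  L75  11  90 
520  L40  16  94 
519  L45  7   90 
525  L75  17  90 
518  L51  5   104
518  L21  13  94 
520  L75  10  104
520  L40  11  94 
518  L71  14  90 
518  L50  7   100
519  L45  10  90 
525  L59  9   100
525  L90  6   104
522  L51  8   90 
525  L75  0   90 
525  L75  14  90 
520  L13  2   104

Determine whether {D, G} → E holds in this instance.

(D=520, G=90): 1 row → E = L75 ✓
(D=520, G=94): 2 rows → E = L40, L40 ✓
(D=519, G=90): 2 rows → E = L45, L45 ✓
(D=525, G=90): 3 rows → E = L75, L75, L75 ✓
(D=518, G=104): 1 row → E = L51 ✓
(D=518, G=94): 1 row → E = L21 ✓
(D=520, G=104): 2 rows → E takes values {L75, L13} — violation
(D=518, G=90): 1 row → E = L71 ✓
(D=518, G=100): 1 row → E = L50 ✓
(D=525, G=100): 1 row → E = L59 ✓
(D=525, G=104): 1 row → E = L90 ✓
(D=522, G=90): 1 row → E = L51 ✓
Two rows agree on {D, G} but differ on E, so {D, G} → E does not hold.

No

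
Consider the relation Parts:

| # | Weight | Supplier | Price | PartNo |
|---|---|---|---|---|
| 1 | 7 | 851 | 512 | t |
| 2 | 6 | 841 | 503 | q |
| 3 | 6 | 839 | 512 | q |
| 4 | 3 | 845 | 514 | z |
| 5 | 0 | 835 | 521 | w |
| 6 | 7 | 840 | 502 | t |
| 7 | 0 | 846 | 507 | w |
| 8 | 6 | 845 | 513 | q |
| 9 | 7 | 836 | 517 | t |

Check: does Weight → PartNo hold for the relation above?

Yes

Weight=7: rows 1, 6, 9 → PartNo = t, t, t ✓
Weight=6: rows 2, 3, 8 → PartNo = q, q, q ✓
Weight=3: row 4 → PartNo = z ✓
Weight=0: rows 5, 7 → PartNo = w, w ✓
Every Weight value is associated with a single PartNo value, so Weight → PartNo holds.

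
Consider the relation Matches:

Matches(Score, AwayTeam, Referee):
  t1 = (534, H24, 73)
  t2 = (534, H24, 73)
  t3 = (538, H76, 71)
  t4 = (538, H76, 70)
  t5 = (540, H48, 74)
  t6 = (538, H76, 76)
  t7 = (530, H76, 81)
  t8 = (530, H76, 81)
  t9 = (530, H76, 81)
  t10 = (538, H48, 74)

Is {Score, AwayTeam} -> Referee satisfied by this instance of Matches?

(Score=534, AwayTeam=H24): rows 1, 2 → Referee = 73, 73 ✓
(Score=538, AwayTeam=H76): rows 3, 4, 6 → Referee takes values {71, 70, 76} — violation
(Score=540, AwayTeam=H48): row 5 → Referee = 74 ✓
(Score=530, AwayTeam=H76): rows 7, 8, 9 → Referee = 81, 81, 81 ✓
(Score=538, AwayTeam=H48): row 10 → Referee = 74 ✓
Two rows agree on {Score, AwayTeam} but differ on Referee, so {Score, AwayTeam} -> Referee does not hold.

No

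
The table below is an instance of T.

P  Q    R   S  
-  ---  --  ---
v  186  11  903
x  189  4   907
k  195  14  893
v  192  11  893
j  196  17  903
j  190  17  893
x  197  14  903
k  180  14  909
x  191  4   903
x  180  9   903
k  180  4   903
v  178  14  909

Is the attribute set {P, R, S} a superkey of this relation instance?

Yes

All 12 rows have distinct {P, R, S} values, so {P, R, S} → (all attributes) holds and {P, R, S} is a superkey.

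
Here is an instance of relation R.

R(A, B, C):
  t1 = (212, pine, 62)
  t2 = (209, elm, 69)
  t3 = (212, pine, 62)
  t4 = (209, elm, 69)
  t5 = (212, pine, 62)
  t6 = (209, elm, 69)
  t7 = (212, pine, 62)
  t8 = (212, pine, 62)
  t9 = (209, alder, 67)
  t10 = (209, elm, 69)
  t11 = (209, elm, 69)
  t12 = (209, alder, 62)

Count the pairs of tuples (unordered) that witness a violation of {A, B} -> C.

1

(A=212, B=pine): all 5 rows agree on C — 0 pairs.
(A=209, B=elm): all 5 rows agree on C — 0 pairs.
(A=209, B=alder): violating pairs (9,12) — 1 pair.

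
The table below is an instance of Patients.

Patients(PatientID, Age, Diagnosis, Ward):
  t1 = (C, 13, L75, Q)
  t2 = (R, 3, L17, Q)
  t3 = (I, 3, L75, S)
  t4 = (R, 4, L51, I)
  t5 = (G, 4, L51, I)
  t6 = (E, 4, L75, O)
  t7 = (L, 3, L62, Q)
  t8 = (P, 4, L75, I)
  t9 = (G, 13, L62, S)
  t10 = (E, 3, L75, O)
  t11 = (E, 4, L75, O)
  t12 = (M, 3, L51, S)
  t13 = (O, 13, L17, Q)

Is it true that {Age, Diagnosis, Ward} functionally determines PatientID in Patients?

(Age=13, Diagnosis=L75, Ward=Q): row 1 → PatientID = C ✓
(Age=3, Diagnosis=L17, Ward=Q): row 2 → PatientID = R ✓
(Age=3, Diagnosis=L75, Ward=S): row 3 → PatientID = I ✓
(Age=4, Diagnosis=L51, Ward=I): rows 4, 5 → PatientID takes values {R, G} — violation
(Age=4, Diagnosis=L75, Ward=O): rows 6, 11 → PatientID = E, E ✓
(Age=3, Diagnosis=L62, Ward=Q): row 7 → PatientID = L ✓
(Age=4, Diagnosis=L75, Ward=I): row 8 → PatientID = P ✓
(Age=13, Diagnosis=L62, Ward=S): row 9 → PatientID = G ✓
(Age=3, Diagnosis=L75, Ward=O): row 10 → PatientID = E ✓
(Age=3, Diagnosis=L51, Ward=S): row 12 → PatientID = M ✓
(Age=13, Diagnosis=L17, Ward=Q): row 13 → PatientID = O ✓
Two rows agree on {Age, Diagnosis, Ward} but differ on PatientID, so {Age, Diagnosis, Ward} -> PatientID does not hold.

No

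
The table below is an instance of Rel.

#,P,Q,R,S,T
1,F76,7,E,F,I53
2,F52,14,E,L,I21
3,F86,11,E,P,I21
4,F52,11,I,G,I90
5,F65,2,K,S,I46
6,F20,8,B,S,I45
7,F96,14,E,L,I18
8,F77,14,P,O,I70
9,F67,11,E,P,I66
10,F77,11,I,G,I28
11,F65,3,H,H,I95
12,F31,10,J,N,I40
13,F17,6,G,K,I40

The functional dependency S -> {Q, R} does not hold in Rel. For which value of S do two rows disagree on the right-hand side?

S

S=F: row 1 → {Q,R} = (7, E) ✓
S=L: rows 2, 7 → {Q,R} = (14, E), (14, E) ✓
S=P: rows 3, 9 → {Q,R} = (11, E), (11, E) ✓
S=G: rows 4, 10 → {Q,R} = (11, I), (11, I) ✓
S=S: rows 5, 6 → {Q,R} takes values {(2, K), (8, B)} — violation
S=O: row 8 → {Q,R} = (14, P) ✓
S=H: row 11 → {Q,R} = (3, H) ✓
S=N: row 12 → {Q,R} = (10, J) ✓
S=K: row 13 → {Q,R} = (6, G) ✓
The only S value with inconsistent RHS is S=S.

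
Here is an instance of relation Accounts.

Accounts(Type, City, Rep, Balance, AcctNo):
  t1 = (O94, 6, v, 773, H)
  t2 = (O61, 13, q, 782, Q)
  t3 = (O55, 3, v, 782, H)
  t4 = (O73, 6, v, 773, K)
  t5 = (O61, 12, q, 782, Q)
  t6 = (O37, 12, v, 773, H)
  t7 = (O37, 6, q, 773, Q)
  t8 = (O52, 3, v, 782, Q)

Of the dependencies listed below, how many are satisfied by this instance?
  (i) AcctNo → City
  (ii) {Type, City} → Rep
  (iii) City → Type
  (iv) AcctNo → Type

1

(i) AcctNo → City: AcctNo=H: rows 1, 3, 6 → City takes values {6, 3, 12} — violation; AcctNo=Q: rows 2, 5, 7, 8 → City takes values {13, 12, 6, 3} — violation — fails.
(ii) {Type, City} → Rep: every LHS value maps to a single RHS value — holds.
(iii) City → Type: City=6: rows 1, 4, 7 → Type takes values {O94, O73, O37} — violation; City=3: rows 3, 8 → Type takes values {O55, O52} — violation; City=12: rows 5, 6 → Type takes values {O61, O37} — violation — fails.
(iv) AcctNo → Type: AcctNo=H: rows 1, 3, 6 → Type takes values {O94, O55, O37} — violation; AcctNo=Q: rows 2, 5, 7, 8 → Type takes values {O61, O37, O52} — violation — fails.
1 of the 4 dependencies holds.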